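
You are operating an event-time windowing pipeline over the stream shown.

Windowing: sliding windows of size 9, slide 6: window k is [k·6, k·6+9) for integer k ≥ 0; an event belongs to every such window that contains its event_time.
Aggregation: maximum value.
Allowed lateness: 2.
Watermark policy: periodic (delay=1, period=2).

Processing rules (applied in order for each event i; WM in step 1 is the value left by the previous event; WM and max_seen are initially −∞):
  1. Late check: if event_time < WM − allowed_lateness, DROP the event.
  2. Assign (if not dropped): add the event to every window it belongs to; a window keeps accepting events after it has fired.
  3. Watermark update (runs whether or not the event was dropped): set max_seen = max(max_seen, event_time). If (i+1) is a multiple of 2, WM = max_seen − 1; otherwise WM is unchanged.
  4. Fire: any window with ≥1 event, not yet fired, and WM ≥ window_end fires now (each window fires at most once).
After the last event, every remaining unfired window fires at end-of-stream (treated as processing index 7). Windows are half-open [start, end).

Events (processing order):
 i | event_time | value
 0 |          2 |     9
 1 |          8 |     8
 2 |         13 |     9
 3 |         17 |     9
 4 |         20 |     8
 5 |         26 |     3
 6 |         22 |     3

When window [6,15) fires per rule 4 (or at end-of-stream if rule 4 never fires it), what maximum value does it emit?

i=0 t=2 v=9: → [0,9); WM=−∞
i=1 t=8 v=8: → [6,15),[0,9); WM=7
i=2 t=13 v=9: → [12,21),[6,15); WM=7
i=3 t=17 v=9: → [12,21); WM=16; [0,9) fires=9 [6,15) fires=9
i=4 t=20 v=8: → [18,27),[12,21); WM=16
i=5 t=26 v=3: → [24,33),[18,27); WM=25; [12,21) fires=9
i=6 t=22 v=3: DROP (t<25-2); WM=25

9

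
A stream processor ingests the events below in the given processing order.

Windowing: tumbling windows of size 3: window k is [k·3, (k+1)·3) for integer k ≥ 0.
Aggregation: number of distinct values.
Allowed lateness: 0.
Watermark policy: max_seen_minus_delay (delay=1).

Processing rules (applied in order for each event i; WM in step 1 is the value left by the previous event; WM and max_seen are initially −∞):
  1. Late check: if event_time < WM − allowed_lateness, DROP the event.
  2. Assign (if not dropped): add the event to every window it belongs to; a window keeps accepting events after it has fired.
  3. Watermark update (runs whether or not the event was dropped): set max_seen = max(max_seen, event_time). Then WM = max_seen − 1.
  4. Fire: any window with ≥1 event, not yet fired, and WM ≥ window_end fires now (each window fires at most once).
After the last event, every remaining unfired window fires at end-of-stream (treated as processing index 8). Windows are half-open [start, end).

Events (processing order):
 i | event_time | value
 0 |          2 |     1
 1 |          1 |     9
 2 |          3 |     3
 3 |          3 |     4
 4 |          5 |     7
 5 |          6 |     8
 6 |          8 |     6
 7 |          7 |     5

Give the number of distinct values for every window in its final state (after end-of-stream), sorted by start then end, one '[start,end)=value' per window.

i=0 t=2 v=1: → [0,3); WM=1
i=1 t=1 v=9: → [0,3); WM=1
i=2 t=3 v=3: → [3,6); WM=2
i=3 t=3 v=4: → [3,6); WM=2
i=4 t=5 v=7: → [3,6); WM=4; [0,3) fires=2
i=5 t=6 v=8: → [6,9); WM=5
i=6 t=8 v=6: → [6,9); WM=7; [3,6) fires=3
i=7 t=7 v=5: → [6,9); WM=7

[0,3)=2 [3,6)=3 [6,9)=3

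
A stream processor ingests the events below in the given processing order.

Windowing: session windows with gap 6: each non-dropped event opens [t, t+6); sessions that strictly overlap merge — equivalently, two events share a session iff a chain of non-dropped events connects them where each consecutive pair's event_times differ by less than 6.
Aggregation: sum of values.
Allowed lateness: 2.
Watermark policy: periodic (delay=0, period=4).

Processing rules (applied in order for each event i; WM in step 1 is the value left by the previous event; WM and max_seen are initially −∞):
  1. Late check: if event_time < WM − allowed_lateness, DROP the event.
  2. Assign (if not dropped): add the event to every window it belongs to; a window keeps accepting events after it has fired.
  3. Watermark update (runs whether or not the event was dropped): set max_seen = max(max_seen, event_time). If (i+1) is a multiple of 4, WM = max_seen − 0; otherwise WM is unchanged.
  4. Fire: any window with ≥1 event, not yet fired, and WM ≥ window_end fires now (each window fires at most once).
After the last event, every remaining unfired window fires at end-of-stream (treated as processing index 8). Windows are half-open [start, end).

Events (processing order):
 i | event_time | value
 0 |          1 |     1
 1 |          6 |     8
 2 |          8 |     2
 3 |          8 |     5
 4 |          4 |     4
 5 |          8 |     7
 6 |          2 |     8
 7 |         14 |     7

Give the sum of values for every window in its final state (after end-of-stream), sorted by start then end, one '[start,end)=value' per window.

i=0 t=1 v=1: → [1,7); WM=−∞
i=1 t=6 v=8: → [1,12); WM=−∞
i=2 t=8 v=2: → [1,14); WM=−∞
i=3 t=8 v=5: → [1,14); WM=8
i=4 t=4 v=4: DROP (t<8-2); WM=8
i=5 t=8 v=7: → [1,14); WM=8
i=6 t=2 v=8: DROP (t<8-2); WM=8
i=7 t=14 v=7: → [14,20); WM=14

[1,14)=23 [14,20)=7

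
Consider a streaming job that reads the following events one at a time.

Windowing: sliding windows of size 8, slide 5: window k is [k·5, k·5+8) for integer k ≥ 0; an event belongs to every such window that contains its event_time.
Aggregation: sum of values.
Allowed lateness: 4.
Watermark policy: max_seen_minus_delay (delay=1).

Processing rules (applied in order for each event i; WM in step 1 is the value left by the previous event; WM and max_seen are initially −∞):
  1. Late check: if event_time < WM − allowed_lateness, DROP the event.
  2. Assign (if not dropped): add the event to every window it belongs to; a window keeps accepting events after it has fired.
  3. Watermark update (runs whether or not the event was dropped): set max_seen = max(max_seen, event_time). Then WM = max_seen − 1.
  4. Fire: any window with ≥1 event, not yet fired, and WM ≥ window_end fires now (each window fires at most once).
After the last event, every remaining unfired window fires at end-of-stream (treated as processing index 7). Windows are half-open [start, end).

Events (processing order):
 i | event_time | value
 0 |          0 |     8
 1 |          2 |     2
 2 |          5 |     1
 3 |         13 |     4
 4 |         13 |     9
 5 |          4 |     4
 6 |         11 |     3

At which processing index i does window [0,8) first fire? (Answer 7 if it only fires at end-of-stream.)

i=0 t=0 v=8: → [0,8); WM=-1
i=1 t=2 v=2: → [0,8); WM=1
i=2 t=5 v=1: → [5,13),[0,8); WM=4
i=3 t=13 v=4: → [10,18); WM=12; [0,8) fires=11
i=4 t=13 v=9: → [10,18); WM=12
i=5 t=4 v=4: DROP (t<12-4); WM=12
i=6 t=11 v=3: → [10,18),[5,13); WM=12

3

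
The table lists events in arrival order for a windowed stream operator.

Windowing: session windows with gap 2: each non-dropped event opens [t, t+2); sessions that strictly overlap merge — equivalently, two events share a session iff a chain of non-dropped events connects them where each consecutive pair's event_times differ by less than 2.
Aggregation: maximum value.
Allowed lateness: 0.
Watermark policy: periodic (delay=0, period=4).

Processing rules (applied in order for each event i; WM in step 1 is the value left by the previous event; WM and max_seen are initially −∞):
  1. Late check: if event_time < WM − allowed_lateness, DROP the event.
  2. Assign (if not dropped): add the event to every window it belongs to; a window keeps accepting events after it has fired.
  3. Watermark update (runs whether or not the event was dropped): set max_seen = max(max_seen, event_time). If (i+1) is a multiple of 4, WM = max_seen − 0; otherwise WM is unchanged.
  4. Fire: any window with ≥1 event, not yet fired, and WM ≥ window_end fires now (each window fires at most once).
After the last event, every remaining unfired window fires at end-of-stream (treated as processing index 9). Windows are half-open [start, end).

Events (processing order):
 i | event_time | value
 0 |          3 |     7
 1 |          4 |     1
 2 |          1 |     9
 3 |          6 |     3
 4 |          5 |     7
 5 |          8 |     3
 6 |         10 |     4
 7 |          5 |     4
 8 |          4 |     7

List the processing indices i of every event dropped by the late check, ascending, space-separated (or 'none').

4 7 8

i=0 t=3 v=7: → [3,5); WM=−∞
i=1 t=4 v=1: → [3,6); WM=−∞
i=2 t=1 v=9: → [1,3); WM=−∞
i=3 t=6 v=3: → [6,8); WM=6
i=4 t=5 v=7: DROP (t<6-0); WM=6
i=5 t=8 v=3: → [8,10); WM=6
i=6 t=10 v=4: → [10,12); WM=6
i=7 t=5 v=4: DROP (t<6-0); WM=10
i=8 t=4 v=7: DROP (t<10-0); WM=10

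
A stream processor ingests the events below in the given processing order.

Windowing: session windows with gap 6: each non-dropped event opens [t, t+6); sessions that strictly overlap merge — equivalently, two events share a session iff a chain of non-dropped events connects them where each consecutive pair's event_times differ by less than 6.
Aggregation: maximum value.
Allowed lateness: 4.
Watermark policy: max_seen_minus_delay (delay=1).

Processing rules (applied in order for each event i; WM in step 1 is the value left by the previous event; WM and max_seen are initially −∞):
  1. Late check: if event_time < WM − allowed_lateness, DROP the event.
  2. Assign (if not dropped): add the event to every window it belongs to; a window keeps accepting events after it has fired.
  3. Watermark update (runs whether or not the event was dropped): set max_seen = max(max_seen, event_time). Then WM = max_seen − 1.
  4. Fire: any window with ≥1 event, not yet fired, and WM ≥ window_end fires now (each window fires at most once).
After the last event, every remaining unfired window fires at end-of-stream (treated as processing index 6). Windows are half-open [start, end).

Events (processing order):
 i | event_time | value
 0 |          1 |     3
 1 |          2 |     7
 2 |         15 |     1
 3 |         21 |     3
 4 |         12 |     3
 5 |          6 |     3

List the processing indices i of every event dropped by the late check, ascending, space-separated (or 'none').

i=0 t=1 v=3: → [1,7); WM=0
i=1 t=2 v=7: → [1,8); WM=1
i=2 t=15 v=1: → [15,21); WM=14
i=3 t=21 v=3: → [21,27); WM=20
i=4 t=12 v=3: DROP (t<20-4); WM=20
i=5 t=6 v=3: DROP (t<20-4); WM=20

4 5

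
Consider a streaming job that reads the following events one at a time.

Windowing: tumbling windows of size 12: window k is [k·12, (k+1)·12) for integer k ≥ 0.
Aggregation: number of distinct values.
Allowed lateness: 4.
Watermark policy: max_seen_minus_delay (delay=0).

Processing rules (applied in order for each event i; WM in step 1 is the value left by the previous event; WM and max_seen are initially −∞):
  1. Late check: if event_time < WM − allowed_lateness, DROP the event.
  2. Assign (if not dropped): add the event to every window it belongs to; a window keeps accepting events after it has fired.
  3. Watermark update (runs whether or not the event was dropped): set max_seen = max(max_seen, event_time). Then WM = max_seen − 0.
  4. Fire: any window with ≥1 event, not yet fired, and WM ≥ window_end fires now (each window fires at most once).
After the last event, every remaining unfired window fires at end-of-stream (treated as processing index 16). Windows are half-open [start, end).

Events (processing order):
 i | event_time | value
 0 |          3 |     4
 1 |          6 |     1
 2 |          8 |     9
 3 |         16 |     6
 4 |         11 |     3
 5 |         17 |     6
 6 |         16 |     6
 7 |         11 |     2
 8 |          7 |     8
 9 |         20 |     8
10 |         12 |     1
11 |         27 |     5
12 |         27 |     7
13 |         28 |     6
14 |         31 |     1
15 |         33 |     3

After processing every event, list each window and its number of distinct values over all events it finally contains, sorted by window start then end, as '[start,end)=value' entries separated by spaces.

i=0 t=3 v=4: → [0,12); WM=3
i=1 t=6 v=1: → [0,12); WM=6
i=2 t=8 v=9: → [0,12); WM=8
i=3 t=16 v=6: → [12,24); WM=16; [0,12) fires=3
i=4 t=11 v=3: DROP (t<16-4); WM=16
i=5 t=17 v=6: → [12,24); WM=17
i=6 t=16 v=6: → [12,24); WM=17
i=7 t=11 v=2: DROP (t<17-4); WM=17
i=8 t=7 v=8: DROP (t<17-4); WM=17
i=9 t=20 v=8: → [12,24); WM=20
i=10 t=12 v=1: DROP (t<20-4); WM=20
i=11 t=27 v=5: → [24,36); WM=27; [12,24) fires=2
i=12 t=27 v=7: → [24,36); WM=27
i=13 t=28 v=6: → [24,36); WM=28
i=14 t=31 v=1: → [24,36); WM=31
i=15 t=33 v=3: → [24,36); WM=33

[0,12)=3 [12,24)=2 [24,36)=5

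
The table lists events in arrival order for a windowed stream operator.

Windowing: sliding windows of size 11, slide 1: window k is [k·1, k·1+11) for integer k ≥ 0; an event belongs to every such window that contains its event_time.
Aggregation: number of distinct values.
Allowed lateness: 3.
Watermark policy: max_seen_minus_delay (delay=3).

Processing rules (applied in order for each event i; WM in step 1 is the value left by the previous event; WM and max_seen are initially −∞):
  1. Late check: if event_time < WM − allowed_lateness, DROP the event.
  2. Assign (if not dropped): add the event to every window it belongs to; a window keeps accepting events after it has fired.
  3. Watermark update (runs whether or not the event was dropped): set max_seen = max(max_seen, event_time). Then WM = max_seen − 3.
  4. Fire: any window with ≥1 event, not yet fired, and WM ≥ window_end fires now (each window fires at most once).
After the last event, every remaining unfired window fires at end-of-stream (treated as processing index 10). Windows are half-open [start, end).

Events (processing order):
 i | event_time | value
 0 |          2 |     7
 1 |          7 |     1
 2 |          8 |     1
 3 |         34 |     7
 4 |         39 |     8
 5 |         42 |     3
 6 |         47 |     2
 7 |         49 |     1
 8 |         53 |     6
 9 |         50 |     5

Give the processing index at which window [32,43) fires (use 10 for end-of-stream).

6

i=0 t=2 v=7: → [2,13),[1,12),[0,11); WM=-1
i=1 t=7 v=1: → [7,18),[6,17),[5,16),[4,15),[3,14),[2,13),[1,12),[0,11); WM=4
i=2 t=8 v=1: → [8,19),[7,18),[6,17),[5,16),[4,15),[3,14),[2,13),[1,12),[0,11); WM=5
i=3 t=34 v=7: → [34,45),[33,44),[32,43),[31,42),[30,41),[29,40),[28,39),[27,38),[26,37),[25,36),[24,35); WM=31; [0,11) fires=2 [1,12) fires=2 [2,13) fires=2 [3,14) fires=1 [4,15) fires=1 [5,16) fires=1 [6,17) fires=1 [7,18) fires=1 [8,19) fires=1
i=4 t=39 v=8: → [39,50),[38,49),[37,48),[36,47),[35,46),[34,45),[33,44),[32,43),[31,42),[30,41),[29,40); WM=36; [24,35) fires=1 [25,36) fires=1
i=5 t=42 v=3: → [42,53),[41,52),[40,51),[39,50),[38,49),[37,48),[36,47),[35,46),[34,45),[33,44),[32,43); WM=39; [26,37) fires=1 [27,38) fires=1 [28,39) fires=1
i=6 t=47 v=2: → [47,58),[46,57),[45,56),[44,55),[43,54),[42,53),[41,52),[40,51),[39,50),[38,49),[37,48); WM=44; [29,40) fires=2 [30,41) fires=2 [31,42) fires=2 [32,43) fires=3 [33,44) fires=3
i=7 t=49 v=1: → [49,60),[48,59),[47,58),[46,57),[45,56),[44,55),[43,54),[42,53),[41,52),[40,51),[39,50); WM=46; [34,45) fires=3 [35,46) fires=2
i=8 t=53 v=6: → [53,64),[52,63),[51,62),[50,61),[49,60),[48,59),[47,58),[46,57),[45,56),[44,55),[43,54); WM=50; [36,47) fires=2 [37,48) fires=3 [38,49) fires=3 [39,50) fires=4
i=9 t=50 v=5: → [50,61),[49,60),[48,59),[47,58),[46,57),[45,56),[44,55),[43,54),[42,53),[41,52),[40,51); WM=50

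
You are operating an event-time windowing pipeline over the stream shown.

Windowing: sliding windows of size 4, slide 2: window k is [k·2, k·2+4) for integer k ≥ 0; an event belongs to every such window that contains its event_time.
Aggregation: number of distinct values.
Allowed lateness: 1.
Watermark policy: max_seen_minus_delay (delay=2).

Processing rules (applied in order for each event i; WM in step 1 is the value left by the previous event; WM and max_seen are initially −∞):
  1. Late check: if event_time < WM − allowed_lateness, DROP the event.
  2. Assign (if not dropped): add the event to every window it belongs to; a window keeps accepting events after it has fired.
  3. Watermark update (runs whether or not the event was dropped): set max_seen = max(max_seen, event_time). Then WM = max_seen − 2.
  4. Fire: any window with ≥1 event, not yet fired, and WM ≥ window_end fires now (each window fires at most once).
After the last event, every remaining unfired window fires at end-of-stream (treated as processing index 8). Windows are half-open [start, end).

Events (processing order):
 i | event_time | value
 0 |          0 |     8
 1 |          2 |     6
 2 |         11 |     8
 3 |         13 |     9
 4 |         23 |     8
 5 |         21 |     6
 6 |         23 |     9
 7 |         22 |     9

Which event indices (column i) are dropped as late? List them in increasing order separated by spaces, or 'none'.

i=0 t=0 v=8: → [0,4); WM=-2
i=1 t=2 v=6: → [2,6),[0,4); WM=0
i=2 t=11 v=8: → [10,14),[8,12); WM=9; [0,4) fires=2 [2,6) fires=1
i=3 t=13 v=9: → [12,16),[10,14); WM=11
i=4 t=23 v=8: → [22,26),[20,24); WM=21; [8,12) fires=1 [10,14) fires=2 [12,16) fires=1
i=5 t=21 v=6: → [20,24),[18,22); WM=21
i=6 t=23 v=9: → [22,26),[20,24); WM=21
i=7 t=22 v=9: → [22,26),[20,24); WM=21

none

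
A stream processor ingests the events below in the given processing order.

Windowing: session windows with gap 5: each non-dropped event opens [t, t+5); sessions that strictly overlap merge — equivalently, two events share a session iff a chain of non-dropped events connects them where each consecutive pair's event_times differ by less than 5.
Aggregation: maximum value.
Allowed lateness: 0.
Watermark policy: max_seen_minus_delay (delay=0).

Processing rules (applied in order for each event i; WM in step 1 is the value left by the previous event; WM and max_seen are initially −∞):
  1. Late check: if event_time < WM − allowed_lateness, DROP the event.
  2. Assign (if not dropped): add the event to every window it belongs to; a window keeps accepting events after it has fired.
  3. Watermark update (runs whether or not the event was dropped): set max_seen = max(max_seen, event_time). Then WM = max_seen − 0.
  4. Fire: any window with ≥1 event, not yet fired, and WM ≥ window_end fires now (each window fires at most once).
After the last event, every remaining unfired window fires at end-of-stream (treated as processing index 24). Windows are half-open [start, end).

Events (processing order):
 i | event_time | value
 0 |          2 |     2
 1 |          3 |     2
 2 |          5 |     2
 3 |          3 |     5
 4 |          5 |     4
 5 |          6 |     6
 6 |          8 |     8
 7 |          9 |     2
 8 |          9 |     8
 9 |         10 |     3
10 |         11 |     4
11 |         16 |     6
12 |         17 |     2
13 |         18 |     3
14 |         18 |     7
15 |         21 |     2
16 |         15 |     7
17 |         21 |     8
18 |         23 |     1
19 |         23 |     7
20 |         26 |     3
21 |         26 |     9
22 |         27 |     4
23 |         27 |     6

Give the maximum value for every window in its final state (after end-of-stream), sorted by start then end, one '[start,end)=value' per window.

[2,16)=8 [16,32)=9

i=0 t=2 v=2: → [2,7); WM=2
i=1 t=3 v=2: → [2,8); WM=3
i=2 t=5 v=2: → [2,10); WM=5
i=3 t=3 v=5: DROP (t<5-0); WM=5
i=4 t=5 v=4: → [2,10); WM=5
i=5 t=6 v=6: → [2,11); WM=6
i=6 t=8 v=8: → [2,13); WM=8
i=7 t=9 v=2: → [2,14); WM=9
i=8 t=9 v=8: → [2,14); WM=9
i=9 t=10 v=3: → [2,15); WM=10
i=10 t=11 v=4: → [2,16); WM=11
i=11 t=16 v=6: → [16,21); WM=16
i=12 t=17 v=2: → [16,22); WM=17
i=13 t=18 v=3: → [16,23); WM=18
i=14 t=18 v=7: → [16,23); WM=18
i=15 t=21 v=2: → [16,26); WM=21
i=16 t=15 v=7: DROP (t<21-0); WM=21
i=17 t=21 v=8: → [16,26); WM=21
i=18 t=23 v=1: → [16,28); WM=23
i=19 t=23 v=7: → [16,28); WM=23
i=20 t=26 v=3: → [16,31); WM=26
i=21 t=26 v=9: → [16,31); WM=26
i=22 t=27 v=4: → [16,32); WM=27
i=23 t=27 v=6: → [16,32); WM=27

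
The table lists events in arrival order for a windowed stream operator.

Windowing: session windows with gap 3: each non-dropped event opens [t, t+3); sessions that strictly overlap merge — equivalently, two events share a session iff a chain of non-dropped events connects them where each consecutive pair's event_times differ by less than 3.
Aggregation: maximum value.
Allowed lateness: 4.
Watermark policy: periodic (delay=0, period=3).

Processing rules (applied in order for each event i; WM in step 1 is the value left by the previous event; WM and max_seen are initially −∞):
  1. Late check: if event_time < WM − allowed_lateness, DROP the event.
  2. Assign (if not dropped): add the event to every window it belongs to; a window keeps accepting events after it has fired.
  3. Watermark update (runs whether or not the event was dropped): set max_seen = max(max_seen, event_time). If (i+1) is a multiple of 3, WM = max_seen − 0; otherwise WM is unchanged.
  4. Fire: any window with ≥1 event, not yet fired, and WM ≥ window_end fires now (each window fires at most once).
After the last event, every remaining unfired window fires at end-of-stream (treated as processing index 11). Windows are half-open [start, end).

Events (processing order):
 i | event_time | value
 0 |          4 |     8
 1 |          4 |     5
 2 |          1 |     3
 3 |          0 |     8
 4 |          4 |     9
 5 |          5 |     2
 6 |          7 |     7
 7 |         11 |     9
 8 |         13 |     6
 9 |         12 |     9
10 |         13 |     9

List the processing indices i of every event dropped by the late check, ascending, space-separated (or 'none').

i=0 t=4 v=8: → [4,7); WM=−∞
i=1 t=4 v=5: → [4,7); WM=−∞
i=2 t=1 v=3: → [1,4); WM=4
i=3 t=0 v=8: → [0,4); WM=4
i=4 t=4 v=9: → [4,7); WM=4
i=5 t=5 v=2: → [4,8); WM=5
i=6 t=7 v=7: → [4,10); WM=5
i=7 t=11 v=9: → [11,14); WM=5
i=8 t=13 v=6: → [11,16); WM=13
i=9 t=12 v=9: → [11,16); WM=13
i=10 t=13 v=9: → [11,16); WM=13

none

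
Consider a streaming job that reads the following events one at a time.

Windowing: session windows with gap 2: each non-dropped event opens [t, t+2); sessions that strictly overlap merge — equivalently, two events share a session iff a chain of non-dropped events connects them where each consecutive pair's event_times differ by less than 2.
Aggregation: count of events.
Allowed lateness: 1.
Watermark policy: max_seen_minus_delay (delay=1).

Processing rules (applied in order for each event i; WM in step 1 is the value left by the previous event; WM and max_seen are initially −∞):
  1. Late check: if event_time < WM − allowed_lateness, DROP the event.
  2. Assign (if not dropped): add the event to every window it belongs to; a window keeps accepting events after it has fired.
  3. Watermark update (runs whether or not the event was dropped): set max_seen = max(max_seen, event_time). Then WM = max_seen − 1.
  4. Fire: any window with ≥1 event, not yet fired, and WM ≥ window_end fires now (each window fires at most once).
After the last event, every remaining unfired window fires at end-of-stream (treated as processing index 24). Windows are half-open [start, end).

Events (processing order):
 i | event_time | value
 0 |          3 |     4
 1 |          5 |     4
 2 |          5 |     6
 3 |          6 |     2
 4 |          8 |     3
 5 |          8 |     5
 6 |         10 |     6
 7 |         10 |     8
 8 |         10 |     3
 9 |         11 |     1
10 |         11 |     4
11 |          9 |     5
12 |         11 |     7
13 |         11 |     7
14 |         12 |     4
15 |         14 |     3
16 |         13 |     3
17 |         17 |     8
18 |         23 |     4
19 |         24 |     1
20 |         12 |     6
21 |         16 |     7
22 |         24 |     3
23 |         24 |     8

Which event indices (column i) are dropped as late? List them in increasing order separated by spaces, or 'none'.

20 21

i=0 t=3 v=4: → [3,5); WM=2
i=1 t=5 v=4: → [5,7); WM=4
i=2 t=5 v=6: → [5,7); WM=4
i=3 t=6 v=2: → [5,8); WM=5
i=4 t=8 v=3: → [8,10); WM=7
i=5 t=8 v=5: → [8,10); WM=7
i=6 t=10 v=6: → [10,12); WM=9
i=7 t=10 v=8: → [10,12); WM=9
i=8 t=10 v=3: → [10,12); WM=9
i=9 t=11 v=1: → [10,13); WM=10
i=10 t=11 v=4: → [10,13); WM=10
i=11 t=9 v=5: → [8,13); WM=10
i=12 t=11 v=7: → [8,13); WM=10
i=13 t=11 v=7: → [8,13); WM=10
i=14 t=12 v=4: → [8,14); WM=11
i=15 t=14 v=3: → [14,16); WM=13
i=16 t=13 v=3: → [8,16); WM=13
i=17 t=17 v=8: → [17,19); WM=16
i=18 t=23 v=4: → [23,25); WM=22
i=19 t=24 v=1: → [23,26); WM=23
i=20 t=12 v=6: DROP (t<23-1); WM=23
i=21 t=16 v=7: DROP (t<23-1); WM=23
i=22 t=24 v=3: → [23,26); WM=23
i=23 t=24 v=8: → [23,26); WM=23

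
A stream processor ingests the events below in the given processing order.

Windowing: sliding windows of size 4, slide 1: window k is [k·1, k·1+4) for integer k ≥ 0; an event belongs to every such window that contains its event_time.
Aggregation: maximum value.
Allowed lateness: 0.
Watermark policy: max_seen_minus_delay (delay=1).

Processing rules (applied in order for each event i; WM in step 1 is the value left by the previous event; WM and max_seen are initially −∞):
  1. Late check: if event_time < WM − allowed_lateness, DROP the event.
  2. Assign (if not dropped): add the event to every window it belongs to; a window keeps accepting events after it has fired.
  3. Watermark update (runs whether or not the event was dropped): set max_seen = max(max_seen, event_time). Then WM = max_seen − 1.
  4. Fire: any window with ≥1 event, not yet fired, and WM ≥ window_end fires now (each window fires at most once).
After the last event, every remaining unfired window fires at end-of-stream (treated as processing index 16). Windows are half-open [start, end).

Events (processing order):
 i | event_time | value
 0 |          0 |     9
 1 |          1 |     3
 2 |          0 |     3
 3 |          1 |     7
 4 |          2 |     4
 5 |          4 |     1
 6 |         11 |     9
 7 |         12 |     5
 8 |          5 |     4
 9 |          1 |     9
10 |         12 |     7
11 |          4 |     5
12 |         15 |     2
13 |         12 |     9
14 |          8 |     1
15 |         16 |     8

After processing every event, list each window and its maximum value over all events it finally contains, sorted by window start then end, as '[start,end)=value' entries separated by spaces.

i=0 t=0 v=9: → [0,4); WM=-1
i=1 t=1 v=3: → [1,5),[0,4); WM=0
i=2 t=0 v=3: → [0,4); WM=0
i=3 t=1 v=7: → [1,5),[0,4); WM=0
i=4 t=2 v=4: → [2,6),[1,5),[0,4); WM=1
i=5 t=4 v=1: → [4,8),[3,7),[2,6),[1,5); WM=3
i=6 t=11 v=9: → [11,15),[10,14),[9,13),[8,12); WM=10; [0,4) fires=9 [1,5) fires=7 [2,6) fires=4 [3,7) fires=1 [4,8) fires=1
i=7 t=12 v=5: → [12,16),[11,15),[10,14),[9,13); WM=11
i=8 t=5 v=4: DROP (t<11-0); WM=11
i=9 t=1 v=9: DROP (t<11-0); WM=11
i=10 t=12 v=7: → [12,16),[11,15),[10,14),[9,13); WM=11
i=11 t=4 v=5: DROP (t<11-0); WM=11
i=12 t=15 v=2: → [15,19),[14,18),[13,17),[12,16); WM=14; [8,12) fires=9 [9,13) fires=9 [10,14) fires=9
i=13 t=12 v=9: DROP (t<14-0); WM=14
i=14 t=8 v=1: DROP (t<14-0); WM=14
i=15 t=16 v=8: → [16,20),[15,19),[14,18),[13,17); WM=15; [11,15) fires=9

[0,4)=9 [1,5)=7 [2,6)=4 [3,7)=1 [4,8)=1 [8,12)=9 [9,13)=9 [10,14)=9 [11,15)=9 [12,16)=7 [13,17)=8 [14,18)=8 [15,19)=8 [16,20)=8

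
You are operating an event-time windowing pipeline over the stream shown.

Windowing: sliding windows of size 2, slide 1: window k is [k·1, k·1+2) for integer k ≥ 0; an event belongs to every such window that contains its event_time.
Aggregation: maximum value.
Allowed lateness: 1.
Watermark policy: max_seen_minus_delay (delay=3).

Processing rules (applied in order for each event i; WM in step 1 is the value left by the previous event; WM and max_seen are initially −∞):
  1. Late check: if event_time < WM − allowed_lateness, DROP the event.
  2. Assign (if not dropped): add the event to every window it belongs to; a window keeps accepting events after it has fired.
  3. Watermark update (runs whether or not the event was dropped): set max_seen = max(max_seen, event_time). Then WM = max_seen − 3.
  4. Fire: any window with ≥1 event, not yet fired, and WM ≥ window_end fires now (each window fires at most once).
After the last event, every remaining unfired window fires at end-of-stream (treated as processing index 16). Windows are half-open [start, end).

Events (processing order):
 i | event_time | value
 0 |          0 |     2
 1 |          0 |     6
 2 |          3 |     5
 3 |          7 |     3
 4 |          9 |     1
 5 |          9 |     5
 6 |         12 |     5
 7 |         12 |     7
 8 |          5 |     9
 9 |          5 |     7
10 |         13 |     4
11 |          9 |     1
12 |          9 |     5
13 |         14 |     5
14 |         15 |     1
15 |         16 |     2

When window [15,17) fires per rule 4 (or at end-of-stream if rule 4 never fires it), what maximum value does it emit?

i=0 t=0 v=2: → [0,2); WM=-3
i=1 t=0 v=6: → [0,2); WM=-3
i=2 t=3 v=5: → [3,5),[2,4); WM=0
i=3 t=7 v=3: → [7,9),[6,8); WM=4; [0,2) fires=6 [2,4) fires=5
i=4 t=9 v=1: → [9,11),[8,10); WM=6; [3,5) fires=5
i=5 t=9 v=5: → [9,11),[8,10); WM=6
i=6 t=12 v=5: → [12,14),[11,13); WM=9; [6,8) fires=3 [7,9) fires=3
i=7 t=12 v=7: → [12,14),[11,13); WM=9
i=8 t=5 v=9: DROP (t<9-1); WM=9
i=9 t=5 v=7: DROP (t<9-1); WM=9
i=10 t=13 v=4: → [13,15),[12,14); WM=10; [8,10) fires=5
i=11 t=9 v=1: → [9,11),[8,10); WM=10
i=12 t=9 v=5: → [9,11),[8,10); WM=10
i=13 t=14 v=5: → [14,16),[13,15); WM=11; [9,11) fires=5
i=14 t=15 v=1: → [15,17),[14,16); WM=12
i=15 t=16 v=2: → [16,18),[15,17); WM=13; [11,13) fires=7

2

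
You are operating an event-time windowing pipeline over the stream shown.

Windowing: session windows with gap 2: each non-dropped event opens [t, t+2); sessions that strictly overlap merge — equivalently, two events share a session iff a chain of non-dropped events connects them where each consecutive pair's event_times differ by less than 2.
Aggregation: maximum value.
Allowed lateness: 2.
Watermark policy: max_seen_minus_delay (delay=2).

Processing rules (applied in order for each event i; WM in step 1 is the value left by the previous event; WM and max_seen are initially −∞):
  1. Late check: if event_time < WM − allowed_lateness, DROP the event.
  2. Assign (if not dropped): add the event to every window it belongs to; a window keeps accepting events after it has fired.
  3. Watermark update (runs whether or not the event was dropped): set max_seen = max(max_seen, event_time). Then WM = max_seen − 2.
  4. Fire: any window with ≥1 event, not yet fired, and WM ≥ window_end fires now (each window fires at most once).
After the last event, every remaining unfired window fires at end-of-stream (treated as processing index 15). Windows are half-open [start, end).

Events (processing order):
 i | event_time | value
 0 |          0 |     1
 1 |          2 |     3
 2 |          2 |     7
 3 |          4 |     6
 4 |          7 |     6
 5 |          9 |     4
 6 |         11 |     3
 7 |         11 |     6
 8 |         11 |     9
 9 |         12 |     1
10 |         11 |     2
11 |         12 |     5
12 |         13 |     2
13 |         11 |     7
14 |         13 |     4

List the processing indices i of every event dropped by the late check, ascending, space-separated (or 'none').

none

i=0 t=0 v=1: → [0,2); WM=-2
i=1 t=2 v=3: → [2,4); WM=0
i=2 t=2 v=7: → [2,4); WM=0
i=3 t=4 v=6: → [4,6); WM=2
i=4 t=7 v=6: → [7,9); WM=5
i=5 t=9 v=4: → [9,11); WM=7
i=6 t=11 v=3: → [11,13); WM=9
i=7 t=11 v=6: → [11,13); WM=9
i=8 t=11 v=9: → [11,13); WM=9
i=9 t=12 v=1: → [11,14); WM=10
i=10 t=11 v=2: → [11,14); WM=10
i=11 t=12 v=5: → [11,14); WM=10
i=12 t=13 v=2: → [11,15); WM=11
i=13 t=11 v=7: → [11,15); WM=11
i=14 t=13 v=4: → [11,15); WM=11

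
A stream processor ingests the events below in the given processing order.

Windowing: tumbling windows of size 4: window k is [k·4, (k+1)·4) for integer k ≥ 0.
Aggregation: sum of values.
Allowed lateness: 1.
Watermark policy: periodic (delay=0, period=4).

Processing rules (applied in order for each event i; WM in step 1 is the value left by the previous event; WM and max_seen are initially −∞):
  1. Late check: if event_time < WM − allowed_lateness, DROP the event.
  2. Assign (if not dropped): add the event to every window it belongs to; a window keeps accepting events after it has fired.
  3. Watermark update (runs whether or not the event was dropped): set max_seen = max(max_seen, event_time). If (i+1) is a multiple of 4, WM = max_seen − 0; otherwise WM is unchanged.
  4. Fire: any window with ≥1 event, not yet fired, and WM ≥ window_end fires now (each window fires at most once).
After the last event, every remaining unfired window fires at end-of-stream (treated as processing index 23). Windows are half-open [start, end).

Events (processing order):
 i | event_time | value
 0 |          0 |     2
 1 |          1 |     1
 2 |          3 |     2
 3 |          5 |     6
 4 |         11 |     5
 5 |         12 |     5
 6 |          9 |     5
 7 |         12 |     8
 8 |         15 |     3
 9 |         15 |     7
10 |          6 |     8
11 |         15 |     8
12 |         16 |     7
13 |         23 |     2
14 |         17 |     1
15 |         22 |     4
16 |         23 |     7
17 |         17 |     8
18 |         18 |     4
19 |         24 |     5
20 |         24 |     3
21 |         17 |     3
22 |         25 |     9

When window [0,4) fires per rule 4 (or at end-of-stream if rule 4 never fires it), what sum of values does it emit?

5

i=0 t=0 v=2: → [0,4); WM=−∞
i=1 t=1 v=1: → [0,4); WM=−∞
i=2 t=3 v=2: → [0,4); WM=−∞
i=3 t=5 v=6: → [4,8); WM=5; [0,4) fires=5
i=4 t=11 v=5: → [8,12); WM=5
i=5 t=12 v=5: → [12,16); WM=5
i=6 t=9 v=5: → [8,12); WM=5
i=7 t=12 v=8: → [12,16); WM=12; [4,8) fires=6 [8,12) fires=10
i=8 t=15 v=3: → [12,16); WM=12
i=9 t=15 v=7: → [12,16); WM=12
i=10 t=6 v=8: DROP (t<12-1); WM=12
i=11 t=15 v=8: → [12,16); WM=15
i=12 t=16 v=7: → [16,20); WM=15
i=13 t=23 v=2: → [20,24); WM=15
i=14 t=17 v=1: → [16,20); WM=15
i=15 t=22 v=4: → [20,24); WM=23; [12,16) fires=31 [16,20) fires=8
i=16 t=23 v=7: → [20,24); WM=23
i=17 t=17 v=8: DROP (t<23-1); WM=23
i=18 t=18 v=4: DROP (t<23-1); WM=23
i=19 t=24 v=5: → [24,28); WM=24; [20,24) fires=13
i=20 t=24 v=3: → [24,28); WM=24
i=21 t=17 v=3: DROP (t<24-1); WM=24
i=22 t=25 v=9: → [24,28); WM=24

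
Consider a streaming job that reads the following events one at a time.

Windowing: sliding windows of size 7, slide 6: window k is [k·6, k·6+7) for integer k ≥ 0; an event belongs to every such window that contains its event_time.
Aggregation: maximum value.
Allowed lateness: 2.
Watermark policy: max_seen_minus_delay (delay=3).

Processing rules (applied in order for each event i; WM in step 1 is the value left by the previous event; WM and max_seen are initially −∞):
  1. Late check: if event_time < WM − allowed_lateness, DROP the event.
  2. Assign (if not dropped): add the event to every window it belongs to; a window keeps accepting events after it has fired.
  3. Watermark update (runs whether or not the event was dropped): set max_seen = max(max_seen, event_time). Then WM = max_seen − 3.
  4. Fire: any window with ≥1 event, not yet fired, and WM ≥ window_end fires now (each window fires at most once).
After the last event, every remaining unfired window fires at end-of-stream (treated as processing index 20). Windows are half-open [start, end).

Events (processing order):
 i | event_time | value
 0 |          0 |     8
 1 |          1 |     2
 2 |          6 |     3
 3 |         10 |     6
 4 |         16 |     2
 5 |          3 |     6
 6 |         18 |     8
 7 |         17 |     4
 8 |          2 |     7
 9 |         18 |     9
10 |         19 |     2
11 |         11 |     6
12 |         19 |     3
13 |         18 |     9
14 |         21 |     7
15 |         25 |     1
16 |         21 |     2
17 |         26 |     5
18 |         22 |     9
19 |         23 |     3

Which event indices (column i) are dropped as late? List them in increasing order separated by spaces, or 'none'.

5 8 11

i=0 t=0 v=8: → [0,7); WM=-3
i=1 t=1 v=2: → [0,7); WM=-2
i=2 t=6 v=3: → [6,13),[0,7); WM=3
i=3 t=10 v=6: → [6,13); WM=7; [0,7) fires=8
i=4 t=16 v=2: → [12,19); WM=13; [6,13) fires=6
i=5 t=3 v=6: DROP (t<13-2); WM=13
i=6 t=18 v=8: → [18,25),[12,19); WM=15
i=7 t=17 v=4: → [12,19); WM=15
i=8 t=2 v=7: DROP (t<15-2); WM=15
i=9 t=18 v=9: → [18,25),[12,19); WM=15
i=10 t=19 v=2: → [18,25); WM=16
i=11 t=11 v=6: DROP (t<16-2); WM=16
i=12 t=19 v=3: → [18,25); WM=16
i=13 t=18 v=9: → [18,25),[12,19); WM=16
i=14 t=21 v=7: → [18,25); WM=18
i=15 t=25 v=1: → [24,31); WM=22; [12,19) fires=9
i=16 t=21 v=2: → [18,25); WM=22
i=17 t=26 v=5: → [24,31); WM=23
i=18 t=22 v=9: → [18,25); WM=23
i=19 t=23 v=3: → [18,25); WM=23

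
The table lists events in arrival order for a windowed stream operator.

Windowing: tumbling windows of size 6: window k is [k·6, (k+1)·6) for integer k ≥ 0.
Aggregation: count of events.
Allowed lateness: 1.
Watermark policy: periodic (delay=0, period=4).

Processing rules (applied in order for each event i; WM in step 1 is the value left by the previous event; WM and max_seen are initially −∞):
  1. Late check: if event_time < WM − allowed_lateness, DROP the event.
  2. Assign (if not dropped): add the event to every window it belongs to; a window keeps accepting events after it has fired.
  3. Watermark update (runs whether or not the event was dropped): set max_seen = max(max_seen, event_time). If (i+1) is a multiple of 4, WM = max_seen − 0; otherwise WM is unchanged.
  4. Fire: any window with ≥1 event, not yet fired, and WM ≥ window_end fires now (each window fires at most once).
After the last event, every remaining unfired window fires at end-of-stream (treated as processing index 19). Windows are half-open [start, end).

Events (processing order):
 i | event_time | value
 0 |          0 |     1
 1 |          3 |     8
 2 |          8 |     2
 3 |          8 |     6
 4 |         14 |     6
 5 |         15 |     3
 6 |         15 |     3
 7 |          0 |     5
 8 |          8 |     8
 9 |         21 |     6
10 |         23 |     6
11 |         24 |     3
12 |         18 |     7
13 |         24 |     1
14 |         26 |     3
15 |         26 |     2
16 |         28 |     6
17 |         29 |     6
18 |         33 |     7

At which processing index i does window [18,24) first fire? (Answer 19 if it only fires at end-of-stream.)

11

i=0 t=0 v=1: → [0,6); WM=−∞
i=1 t=3 v=8: → [0,6); WM=−∞
i=2 t=8 v=2: → [6,12); WM=−∞
i=3 t=8 v=6: → [6,12); WM=8; [0,6) fires=2
i=4 t=14 v=6: → [12,18); WM=8
i=5 t=15 v=3: → [12,18); WM=8
i=6 t=15 v=3: → [12,18); WM=8
i=7 t=0 v=5: DROP (t<8-1); WM=15; [6,12) fires=2
i=8 t=8 v=8: DROP (t<15-1); WM=15
i=9 t=21 v=6: → [18,24); WM=15
i=10 t=23 v=6: → [18,24); WM=15
i=11 t=24 v=3: → [24,30); WM=24; [12,18) fires=3 [18,24) fires=2
i=12 t=18 v=7: DROP (t<24-1); WM=24
i=13 t=24 v=1: → [24,30); WM=24
i=14 t=26 v=3: → [24,30); WM=24
i=15 t=26 v=2: → [24,30); WM=26
i=16 t=28 v=6: → [24,30); WM=26
i=17 t=29 v=6: → [24,30); WM=26
i=18 t=33 v=7: → [30,36); WM=26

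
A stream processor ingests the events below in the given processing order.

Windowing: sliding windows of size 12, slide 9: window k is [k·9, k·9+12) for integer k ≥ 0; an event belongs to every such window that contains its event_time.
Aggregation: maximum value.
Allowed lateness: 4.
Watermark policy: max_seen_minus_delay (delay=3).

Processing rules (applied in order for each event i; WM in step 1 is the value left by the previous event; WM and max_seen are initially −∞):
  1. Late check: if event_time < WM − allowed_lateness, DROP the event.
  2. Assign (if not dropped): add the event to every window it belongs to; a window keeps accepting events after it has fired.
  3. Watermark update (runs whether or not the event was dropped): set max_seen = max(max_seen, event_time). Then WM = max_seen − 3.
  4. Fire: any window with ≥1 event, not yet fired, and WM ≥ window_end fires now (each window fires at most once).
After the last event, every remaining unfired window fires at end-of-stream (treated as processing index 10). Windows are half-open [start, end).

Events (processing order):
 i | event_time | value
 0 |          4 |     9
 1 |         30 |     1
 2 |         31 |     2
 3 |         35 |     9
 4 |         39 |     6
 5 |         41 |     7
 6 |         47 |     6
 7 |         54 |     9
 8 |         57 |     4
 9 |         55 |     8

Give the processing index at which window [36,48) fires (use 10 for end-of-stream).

7

i=0 t=4 v=9: → [0,12); WM=1
i=1 t=30 v=1: → [27,39); WM=27; [0,12) fires=9
i=2 t=31 v=2: → [27,39); WM=28
i=3 t=35 v=9: → [27,39); WM=32
i=4 t=39 v=6: → [36,48); WM=36
i=5 t=41 v=7: → [36,48); WM=38
i=6 t=47 v=6: → [45,57),[36,48); WM=44; [27,39) fires=9
i=7 t=54 v=9: → [54,66),[45,57); WM=51; [36,48) fires=7
i=8 t=57 v=4: → [54,66); WM=54
i=9 t=55 v=8: → [54,66),[45,57); WM=54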